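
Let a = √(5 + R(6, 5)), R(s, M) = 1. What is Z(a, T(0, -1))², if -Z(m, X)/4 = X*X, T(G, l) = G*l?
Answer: 0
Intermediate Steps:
a = √6 (a = √(5 + 1) = √6 ≈ 2.4495)
Z(m, X) = -4*X² (Z(m, X) = -4*X*X = -4*X²)
Z(a, T(0, -1))² = (-4*(0*(-1))²)² = (-4*0²)² = (-4*0)² = 0² = 0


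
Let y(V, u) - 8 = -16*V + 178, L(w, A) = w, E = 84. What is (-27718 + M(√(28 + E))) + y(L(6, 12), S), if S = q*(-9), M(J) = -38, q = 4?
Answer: -27666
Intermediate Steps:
S = -36 (S = 4*(-9) = -36)
y(V, u) = 186 - 16*V (y(V, u) = 8 + (-16*V + 178) = 8 + (178 - 16*V) = 186 - 16*V)
(-27718 + M(√(28 + E))) + y(L(6, 12), S) = (-27718 - 38) + (186 - 16*6) = -27756 + (186 - 96) = -27756 + 90 = -27666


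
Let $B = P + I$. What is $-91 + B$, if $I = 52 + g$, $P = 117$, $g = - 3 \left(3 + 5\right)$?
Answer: $54$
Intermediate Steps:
$g = -24$ ($g = \left(-3\right) 8 = -24$)
$I = 28$ ($I = 52 - 24 = 28$)
$B = 145$ ($B = 117 + 28 = 145$)
$-91 + B = -91 + 145 = 54$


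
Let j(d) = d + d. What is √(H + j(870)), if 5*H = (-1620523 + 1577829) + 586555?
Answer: √2762805/5 ≈ 332.43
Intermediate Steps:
j(d) = 2*d
H = 543861/5 (H = ((-1620523 + 1577829) + 586555)/5 = (-42694 + 586555)/5 = (⅕)*543861 = 543861/5 ≈ 1.0877e+5)
√(H + j(870)) = √(543861/5 + 2*870) = √(543861/5 + 1740) = √(552561/5) = √2762805/5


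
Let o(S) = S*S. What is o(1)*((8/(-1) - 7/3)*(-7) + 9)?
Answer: 244/3 ≈ 81.333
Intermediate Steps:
o(S) = S²
o(1)*((8/(-1) - 7/3)*(-7) + 9) = 1²*((8/(-1) - 7/3)*(-7) + 9) = 1*((8*(-1) - 7*⅓)*(-7) + 9) = 1*((-8 - 7/3)*(-7) + 9) = 1*(-31/3*(-7) + 9) = 1*(217/3 + 9) = 1*(244/3) = 244/3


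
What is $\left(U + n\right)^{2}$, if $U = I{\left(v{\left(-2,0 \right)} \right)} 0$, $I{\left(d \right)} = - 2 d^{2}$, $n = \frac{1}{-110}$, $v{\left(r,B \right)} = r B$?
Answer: $\frac{1}{12100} \approx 8.2645 \cdot 10^{-5}$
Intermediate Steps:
$v{\left(r,B \right)} = B r$
$n = - \frac{1}{110} \approx -0.0090909$
$U = 0$ ($U = - 2 \left(0 \left(-2\right)\right)^{2} \cdot 0 = - 2 \cdot 0^{2} \cdot 0 = \left(-2\right) 0 \cdot 0 = 0 \cdot 0 = 0$)
$\left(U + n\right)^{2} = \left(0 - \frac{1}{110}\right)^{2} = \left(- \frac{1}{110}\right)^{2} = \frac{1}{12100}$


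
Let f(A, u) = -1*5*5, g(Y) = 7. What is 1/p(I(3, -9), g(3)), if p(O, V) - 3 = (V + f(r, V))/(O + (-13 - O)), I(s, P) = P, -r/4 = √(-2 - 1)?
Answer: 13/57 ≈ 0.22807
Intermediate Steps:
r = -4*I*√3 (r = -4*√(-2 - 1) = -4*I*√3 ≈ -6.9282*I)
f(A, u) = -25 (f(A, u) = -5*5 = -25)
p(O, V) = 64/13 - V/13 (p(O, V) = 3 + (V - 25)/(O + (-13 - O)) = 3 + (-25 + V)/(-13) = 3 + (-25 + V)*(-1/13) = 3 + (25/13 - V/13) = 64/13 - V/13)
1/p(I(3, -9), g(3)) = 1/(64/13 - 1/13*7) = 1/(64/13 - 7/13) = 1/(57/13) = 13/57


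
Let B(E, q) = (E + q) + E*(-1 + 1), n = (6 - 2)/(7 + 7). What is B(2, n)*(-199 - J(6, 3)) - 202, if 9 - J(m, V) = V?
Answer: -4694/7 ≈ -670.57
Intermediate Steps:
J(m, V) = 9 - V
n = 2/7 (n = 4/14 = 4*(1/14) = 2/7 ≈ 0.28571)
B(E, q) = E + q (B(E, q) = (E + q) + E*0 = (E + q) + 0 = E + q)
B(2, n)*(-199 - J(6, 3)) - 202 = (2 + 2/7)*(-199 - (9 - 1*3)) - 202 = 16*(-199 - (9 - 3))/7 - 202 = 16*(-199 - 1*6)/7 - 202 = 16*(-199 - 6)/7 - 202 = (16/7)*(-205) - 202 = -3280/7 - 202 = -4694/7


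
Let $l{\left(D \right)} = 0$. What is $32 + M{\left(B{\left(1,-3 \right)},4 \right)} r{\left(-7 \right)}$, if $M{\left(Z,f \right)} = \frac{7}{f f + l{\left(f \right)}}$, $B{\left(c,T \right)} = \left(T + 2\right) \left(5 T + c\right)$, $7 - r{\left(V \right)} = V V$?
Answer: $\frac{109}{8} \approx 13.625$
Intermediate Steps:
$r{\left(V \right)} = 7 - V^{2}$ ($r{\left(V \right)} = 7 - V V = 7 - V^{2}$)
$B{\left(c,T \right)} = \left(2 + T\right) \left(c + 5 T\right)$
$M{\left(Z,f \right)} = \frac{7}{f^{2}}$ ($M{\left(Z,f \right)} = \frac{7}{f f + 0} = \frac{7}{f^{2} + 0} = \frac{7}{f^{2}}$)
$32 + M{\left(B{\left(1,-3 \right)},4 \right)} r{\left(-7 \right)} = 32 + \frac{7}{16} \left(7 - \left(-7\right)^{2}\right) = 32 + 7 \cdot \frac{1}{16} \left(7 - 49\right) = 32 + \frac{7 \left(7 - 49\right)}{16} = 32 + \frac{7}{16} \left(-42\right) = 32 - \frac{147}{8} = \frac{109}{8}$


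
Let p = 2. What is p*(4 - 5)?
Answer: -2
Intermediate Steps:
p*(4 - 5) = 2*(4 - 5) = 2*(-1) = -2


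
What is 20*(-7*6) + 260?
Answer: -580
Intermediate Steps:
20*(-7*6) + 260 = 20*(-42) + 260 = -840 + 260 = -580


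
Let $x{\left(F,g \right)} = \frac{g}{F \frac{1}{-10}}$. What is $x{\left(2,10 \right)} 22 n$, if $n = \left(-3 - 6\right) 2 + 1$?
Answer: $18700$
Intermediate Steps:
$x{\left(F,g \right)} = - \frac{10 g}{F}$ ($x{\left(F,g \right)} = \frac{g}{F \left(- \frac{1}{10}\right)} = \frac{g}{\left(- \frac{1}{10}\right) F} = g \left(- \frac{10}{F}\right) = - \frac{10 g}{F}$)
$n = -17$ ($n = \left(-3 - 6\right) 2 + 1 = \left(-9\right) 2 + 1 = -18 + 1 = -17$)
$x{\left(2,10 \right)} 22 n = \left(-10\right) 10 \cdot \frac{1}{2} \cdot 22 \left(-17\right) = \left(-50\right) 22 \left(-17\right) = \left(-1100\right) \left(-17\right) = 18700$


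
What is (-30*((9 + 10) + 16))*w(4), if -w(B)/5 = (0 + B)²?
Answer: 84000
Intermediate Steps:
w(B) = -5*B² (w(B) = -5*(0 + B)² = -5*B²)
(-30*((9 + 10) + 16))*w(4) = (-30*((9 + 10) + 16))*(-5*4²) = (-30*(19 + 16))*(-5*16) = -30*35*(-80) = -1050*(-80) = 84000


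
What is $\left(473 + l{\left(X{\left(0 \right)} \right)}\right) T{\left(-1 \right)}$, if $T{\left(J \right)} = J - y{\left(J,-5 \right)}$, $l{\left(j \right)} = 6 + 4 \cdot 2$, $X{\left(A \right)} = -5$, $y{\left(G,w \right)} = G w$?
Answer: $-2922$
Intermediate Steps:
$l{\left(j \right)} = 14$ ($l{\left(j \right)} = 6 + 8 = 14$)
$T{\left(J \right)} = 6 J$ ($T{\left(J \right)} = J - J \left(-5\right) = J - - 5 J = J + 5 J = 6 J$)
$\left(473 + l{\left(X{\left(0 \right)} \right)}\right) T{\left(-1 \right)} = \left(473 + 14\right) 6 \left(-1\right) = 487 \left(-6\right) = -2922$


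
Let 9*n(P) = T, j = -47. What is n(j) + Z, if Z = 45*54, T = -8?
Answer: 21862/9 ≈ 2429.1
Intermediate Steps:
n(P) = -8/9 (n(P) = (⅑)*(-8) = -8/9)
Z = 2430
n(j) + Z = -8/9 + 2430 = 21862/9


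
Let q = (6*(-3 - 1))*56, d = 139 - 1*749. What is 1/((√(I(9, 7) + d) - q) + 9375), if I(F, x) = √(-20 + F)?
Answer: 1/(10719 + √(-610 + I*√11)) ≈ 9.3291e-5 - 2.15e-7*I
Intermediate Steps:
d = -610 (d = 139 - 749 = -610)
q = -1344 (q = (6*(-4))*56 = -24*56 = -1344)
1/((√(I(9, 7) + d) - q) + 9375) = 1/((√(√(-20 + 9) - 610) - 1*(-1344)) + 9375) = 1/((√(√(-11) - 610) + 1344) + 9375) = 1/((√(I*√11 - 610) + 1344) + 9375) = 1/((√(-610 + I*√11) + 1344) + 9375) = 1/((1344 + √(-610 + I*√11)) + 9375) = 1/(10719 + √(-610 + I*√11))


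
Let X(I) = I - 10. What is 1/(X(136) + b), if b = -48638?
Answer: -1/48512 ≈ -2.0613e-5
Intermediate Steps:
X(I) = -10 + I
1/(X(136) + b) = 1/((-10 + 136) - 48638) = 1/(126 - 48638) = 1/(-48512) = -1/48512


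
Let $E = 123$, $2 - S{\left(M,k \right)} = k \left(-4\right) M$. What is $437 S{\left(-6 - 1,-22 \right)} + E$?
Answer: $270189$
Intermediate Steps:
$S{\left(M,k \right)} = 2 + 4 M k$ ($S{\left(M,k \right)} = 2 - k \left(-4\right) M = 2 - - 4 k M = 2 - - 4 M k = 2 + 4 M k$)
$437 S{\left(-6 - 1,-22 \right)} + E = 437 \left(2 + 4 \left(-6 - 1\right) \left(-22\right)\right) + 123 = 437 \left(2 + 4 \left(-7\right) \left(-22\right)\right) + 123 = 437 \left(2 + 616\right) + 123 = 437 \cdot 618 + 123 = 270066 + 123 = 270189$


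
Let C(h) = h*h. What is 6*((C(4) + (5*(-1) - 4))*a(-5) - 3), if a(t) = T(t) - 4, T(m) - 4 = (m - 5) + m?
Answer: -648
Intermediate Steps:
T(m) = -1 + 2*m (T(m) = 4 + ((m - 5) + m) = 4 + ((-5 + m) + m) = 4 + (-5 + 2*m) = -1 + 2*m)
C(h) = h**2
a(t) = -5 + 2*t (a(t) = (-1 + 2*t) - 4 = -5 + 2*t)
6*((C(4) + (5*(-1) - 4))*a(-5) - 3) = 6*((4**2 + (5*(-1) - 4))*(-5 + 2*(-5)) - 3) = 6*((16 + (-5 - 4))*(-5 - 10) - 3) = 6*((16 - 9)*(-15) - 3) = 6*(7*(-15) - 3) = 6*(-105 - 3) = 6*(-108) = -648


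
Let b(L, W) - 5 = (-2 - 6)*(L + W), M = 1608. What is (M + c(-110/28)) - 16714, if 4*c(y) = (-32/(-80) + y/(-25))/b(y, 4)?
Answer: -18731401/1240 ≈ -15106.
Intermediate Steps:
b(L, W) = 5 - 8*L - 8*W (b(L, W) = 5 + (-2 - 6)*(L + W) = 5 - 8*(L + W) = 5 + (-8*L - 8*W) = 5 - 8*L - 8*W)
c(y) = (⅖ - y/25)/(4*(-27 - 8*y)) (c(y) = ((-32/(-80) + y/(-25))/(5 - 8*y - 8*4))/4 = ((-32*(-1/80) + y*(-1/25))/(5 - 8*y - 32))/4 = ((⅖ - y/25)/(-27 - 8*y))/4 = (⅖ - y/25)/(4*(-27 - 8*y)))
(M + c(-110/28)) - 16714 = (1608 + (-10 - 110/28)/(100*(27 + 8*(-110/28)))) - 16714 = (1608 + (-10 - 110*1/28)/(100*(27 + 8*(-110*1/28)))) - 16714 = (1608 + (-10 - 55/14)/(100*(27 + 8*(-55/14)))) - 16714 = (1608 + (1/100)*(-195/14)/(27 - 220/7)) - 16714 = (1608 + (1/100)*(-195/14)/(-31/7)) - 16714 = (1608 + (1/100)*(-7/31)*(-195/14)) - 16714 = (1608 + 39/1240) - 16714 = 1993959/1240 - 16714 = -18731401/1240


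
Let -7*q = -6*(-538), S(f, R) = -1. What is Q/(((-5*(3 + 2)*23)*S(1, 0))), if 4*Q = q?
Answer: -807/4025 ≈ -0.20050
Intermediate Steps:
q = -3228/7 (q = -(-6)*(-538)/7 = -1/7*3228 = -3228/7 ≈ -461.14)
Q = -807/7 (Q = (1/4)*(-3228/7) = -807/7 ≈ -115.29)
Q/(((-5*(3 + 2)*23)*S(1, 0))) = -807*1/(115*(3 + 2))/7 = -807/(7*((-5*5*23)*(-1))) = -807/(7*(-25*23*(-1))) = -807/(7*((-575*(-1)))) = -807/7/575 = -807/7*1/575 = -807/4025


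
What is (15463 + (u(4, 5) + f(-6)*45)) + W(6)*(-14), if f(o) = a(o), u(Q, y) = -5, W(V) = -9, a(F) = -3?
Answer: 15449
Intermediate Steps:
f(o) = -3
(15463 + (u(4, 5) + f(-6)*45)) + W(6)*(-14) = (15463 + (-5 - 3*45)) - 9*(-14) = (15463 + (-5 - 135)) + 126 = (15463 - 140) + 126 = 15323 + 126 = 15449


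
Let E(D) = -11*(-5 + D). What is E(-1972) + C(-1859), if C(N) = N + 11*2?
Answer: 19910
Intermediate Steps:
C(N) = 22 + N (C(N) = N + 22 = 22 + N)
E(D) = 55 - 11*D
E(-1972) + C(-1859) = (55 - 11*(-1972)) + (22 - 1859) = (55 + 21692) - 1837 = 21747 - 1837 = 19910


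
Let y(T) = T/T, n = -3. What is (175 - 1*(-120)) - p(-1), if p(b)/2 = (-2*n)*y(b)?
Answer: 283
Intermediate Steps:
y(T) = 1
p(b) = 12 (p(b) = 2*(-2*(-3)*1) = 2*(6*1) = 2*6 = 12)
(175 - 1*(-120)) - p(-1) = (175 - 1*(-120)) - 1*12 = (175 + 120) - 12 = 295 - 12 = 283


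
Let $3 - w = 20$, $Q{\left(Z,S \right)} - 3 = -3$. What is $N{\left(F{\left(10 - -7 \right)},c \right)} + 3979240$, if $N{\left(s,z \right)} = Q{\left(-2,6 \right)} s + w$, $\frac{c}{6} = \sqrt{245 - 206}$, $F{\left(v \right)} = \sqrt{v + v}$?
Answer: $3979223$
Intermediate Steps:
$Q{\left(Z,S \right)} = 0$ ($Q{\left(Z,S \right)} = 3 - 3 = 0$)
$F{\left(v \right)} = \sqrt{2} \sqrt{v}$ ($F{\left(v \right)} = \sqrt{2 v} = \sqrt{2} \sqrt{v}$)
$w = -17$ ($w = 3 - 20 = -17$)
$c = 6 \sqrt{39}$ ($c = 6 \sqrt{245 - 206} = 6 \sqrt{39} \approx 37.47$)
$N{\left(s,z \right)} = -17$ ($N{\left(s,z \right)} = 0 s - 17 = 0 - 17 = -17$)
$N{\left(F{\left(10 - -7 \right)},c \right)} + 3979240 = -17 + 3979240 = 3979223$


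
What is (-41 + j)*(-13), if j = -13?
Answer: 702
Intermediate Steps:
(-41 + j)*(-13) = (-41 - 13)*(-13) = -54*(-13) = 702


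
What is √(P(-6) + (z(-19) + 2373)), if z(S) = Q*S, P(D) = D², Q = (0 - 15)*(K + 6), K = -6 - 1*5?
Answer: 2*√246 ≈ 31.369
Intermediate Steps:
K = -11 (K = -6 - 5 = -11)
Q = 75 (Q = (0 - 15)*(-11 + 6) = -15*(-5) = 75)
z(S) = 75*S
√(P(-6) + (z(-19) + 2373)) = √((-6)² + (75*(-19) + 2373)) = √(36 + (-1425 + 2373)) = √(36 + 948) = √984 = 2*√246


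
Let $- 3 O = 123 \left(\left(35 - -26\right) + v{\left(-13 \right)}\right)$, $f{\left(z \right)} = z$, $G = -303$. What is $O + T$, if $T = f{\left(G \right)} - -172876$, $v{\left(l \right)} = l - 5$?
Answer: $170810$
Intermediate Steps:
$v{\left(l \right)} = -5 + l$ ($v{\left(l \right)} = l - 5 = -5 + l$)
$T = 172573$ ($T = -303 - -172876 = -303 + 172876 = 172573$)
$O = -1763$ ($O = - \frac{123 \left(\left(35 - -26\right) - 18\right)}{3} = - \frac{123 \left(\left(35 + 26\right) - 18\right)}{3} = - \frac{123 \left(61 - 18\right)}{3} = - \frac{123 \cdot 43}{3} = \left(- \frac{1}{3}\right) 5289 = -1763$)
$O + T = -1763 + 172573 = 170810$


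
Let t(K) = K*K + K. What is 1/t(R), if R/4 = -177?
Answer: 1/500556 ≈ 1.9978e-6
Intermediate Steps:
R = -708 (R = 4*(-177) = -708)
t(K) = K + K**2 (t(K) = K**2 + K = K + K**2)
1/t(R) = 1/(-708*(1 - 708)) = 1/(-708*(-707)) = 1/500556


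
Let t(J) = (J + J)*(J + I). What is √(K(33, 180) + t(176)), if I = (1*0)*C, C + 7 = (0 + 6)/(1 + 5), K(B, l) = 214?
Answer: √62166 ≈ 249.33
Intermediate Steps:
C = -6 (C = -7 + (0 + 6)/(1 + 5) = -7 + 6/6 = -7 + 6*(⅙) = -7 + 1 = -6)
I = 0 (I = (1*0)*(-6) = 0*(-6) = 0)
t(J) = 2*J² (t(J) = (J + J)*(J + 0) = (2*J)*J = 2*J²)
√(K(33, 180) + t(176)) = √(214 + 2*176²) = √(214 + 2*30976) = √(214 + 61952) = √62166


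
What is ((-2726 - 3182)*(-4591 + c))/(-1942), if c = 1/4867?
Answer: -66005345784/4725857 ≈ -13967.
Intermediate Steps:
c = 1/4867 ≈ 0.00020547
((-2726 - 3182)*(-4591 + c))/(-1942) = ((-2726 - 3182)*(-4591 + 1/4867))/(-1942) = -5908*(-22344396/4867)*(-1/1942) = (132010691568/4867)*(-1/1942) = -66005345784/4725857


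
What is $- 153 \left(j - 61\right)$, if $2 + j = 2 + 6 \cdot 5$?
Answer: $4743$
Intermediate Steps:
$j = 30$ ($j = -2 + \left(2 + 6 \cdot 5\right) = -2 + \left(2 + 30\right) = -2 + 32 = 30$)
$- 153 \left(j - 61\right) = - 153 \left(30 - 61\right) = \left(-153\right) \left(-31\right) = 4743$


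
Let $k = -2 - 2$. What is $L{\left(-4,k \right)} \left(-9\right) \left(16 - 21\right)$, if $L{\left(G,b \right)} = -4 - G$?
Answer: $0$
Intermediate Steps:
$k = -4$ ($k = -2 - 2 = -4$)
$L{\left(-4,k \right)} \left(-9\right) \left(16 - 21\right) = \left(-4 - -4\right) \left(-9\right) \left(16 - 21\right) = \left(-4 + 4\right) \left(-9\right) \left(-5\right) = 0 \left(-9\right) \left(-5\right) = 0 \left(-5\right) = 0$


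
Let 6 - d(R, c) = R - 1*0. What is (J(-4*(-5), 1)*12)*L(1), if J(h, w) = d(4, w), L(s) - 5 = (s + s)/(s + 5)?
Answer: 128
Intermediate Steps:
d(R, c) = 6 - R (d(R, c) = 6 - (R - 1*0) = 6 - (R + 0) = 6 - R)
L(s) = 5 + 2*s/(5 + s) (L(s) = 5 + (s + s)/(s + 5) = 5 + (2*s)/(5 + s) = 5 + 2*s/(5 + s))
J(h, w) = 2 (J(h, w) = 6 - 1*4 = 6 - 4 = 2)
(J(-4*(-5), 1)*12)*L(1) = (2*12)*((25 + 7*1)/(5 + 1)) = 24*((25 + 7)/6) = 24*((⅙)*32) = 24*(16/3) = 128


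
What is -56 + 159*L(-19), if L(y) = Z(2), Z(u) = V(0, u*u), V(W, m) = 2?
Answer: 262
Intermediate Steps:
Z(u) = 2
L(y) = 2
-56 + 159*L(-19) = -56 + 159*2 = -56 + 318 = 262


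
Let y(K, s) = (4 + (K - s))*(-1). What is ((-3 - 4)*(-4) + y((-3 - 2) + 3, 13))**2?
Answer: 1521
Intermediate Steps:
y(K, s) = -4 + s - K (y(K, s) = (4 + K - s)*(-1) = -4 + s - K)
((-3 - 4)*(-4) + y((-3 - 2) + 3, 13))**2 = ((-3 - 4)*(-4) + (-4 + 13 - ((-3 - 2) + 3)))**2 = (-7*(-4) + (-4 + 13 - (-5 + 3)))**2 = (28 + (-4 + 13 - 1*(-2)))**2 = (28 + (-4 + 13 + 2))**2 = (28 + 11)**2 = 39**2 = 1521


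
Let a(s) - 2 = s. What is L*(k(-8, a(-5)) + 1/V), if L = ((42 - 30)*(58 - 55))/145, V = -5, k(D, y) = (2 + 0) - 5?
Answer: -576/725 ≈ -0.79448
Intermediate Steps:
a(s) = 2 + s
k(D, y) = -3 (k(D, y) = 2 - 5 = -3)
L = 36/145 (L = (12*3)*(1/145) = 36*(1/145) = 36/145 ≈ 0.24828)
L*(k(-8, a(-5)) + 1/V) = 36*(-3 + 1/(-5))/145 = 36*(-3 - ⅕)/145 = (36/145)*(-16/5) = -576/725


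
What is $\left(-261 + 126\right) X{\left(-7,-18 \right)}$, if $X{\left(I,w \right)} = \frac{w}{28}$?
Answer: $\frac{1215}{14} \approx 86.786$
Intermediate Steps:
$X{\left(I,w \right)} = \frac{w}{28}$ ($X{\left(I,w \right)} = w \frac{1}{28} = \frac{w}{28}$)
$\left(-261 + 126\right) X{\left(-7,-18 \right)} = \left(-261 + 126\right) \frac{1}{28} \left(-18\right) = \left(-135\right) \left(- \frac{9}{14}\right) = \frac{1215}{14}$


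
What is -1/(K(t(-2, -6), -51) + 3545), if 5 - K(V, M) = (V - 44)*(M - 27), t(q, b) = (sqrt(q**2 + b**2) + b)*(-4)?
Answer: -199/6634 - 156*sqrt(10)/16585 ≈ -0.059742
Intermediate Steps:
t(q, b) = -4*b - 4*sqrt(b**2 + q**2) (t(q, b) = (sqrt(b**2 + q**2) + b)*(-4) = (b + sqrt(b**2 + q**2))*(-4) = -4*b - 4*sqrt(b**2 + q**2))
K(V, M) = 5 - (-44 + V)*(-27 + M) (K(V, M) = 5 - (V - 44)*(M - 27) = 5 - (-44 + V)*(-27 + M))
-1/(K(t(-2, -6), -51) + 3545) = -1/((-1183 + 27*(-4*(-6) - 4*sqrt((-6)**2 + (-2)**2)) + 44*(-51) - 1*(-51)*(-4*(-6) - 4*sqrt((-6)**2 + (-2)**2))) + 3545) = -1/((-1183 + 27*(24 - 4*sqrt(36 + 4)) - 2244 - 1*(-51)*(24 - 4*sqrt(36 + 4))) + 3545) = -1/((-1183 + 27*(24 - 8*sqrt(10)) - 2244 - 1*(-51)*(24 - 8*sqrt(10))) + 3545) = -1/((-1183 + (648 - 216*sqrt(10)) - 2244 + (1224 - 408*sqrt(10))) + 3545) = -1/((-1555 - 624*sqrt(10)) + 3545) = -1/(1990 - 624*sqrt(10))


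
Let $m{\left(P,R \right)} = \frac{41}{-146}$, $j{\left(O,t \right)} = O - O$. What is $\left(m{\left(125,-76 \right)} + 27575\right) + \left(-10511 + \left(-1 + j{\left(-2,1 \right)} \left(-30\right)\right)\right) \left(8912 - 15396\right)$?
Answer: $\frac{9955357877}{146} \approx 6.8187 \cdot 10^{7}$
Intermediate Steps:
$j{\left(O,t \right)} = 0$
$m{\left(P,R \right)} = - \frac{41}{146}$ ($m{\left(P,R \right)} = 41 \left(- \frac{1}{146}\right) = - \frac{41}{146}$)
$\left(m{\left(125,-76 \right)} + 27575\right) + \left(-10511 + \left(-1 + j{\left(-2,1 \right)} \left(-30\right)\right)\right) \left(8912 - 15396\right) = \left(- \frac{41}{146} + 27575\right) + \left(-10511 + \left(-1 + 0 \left(-30\right)\right)\right) \left(8912 - 15396\right) = \frac{4025909}{146} + \left(-10511 + \left(-1 + 0\right)\right) \left(-6484\right) = \frac{4025909}{146} + \left(-10511 - 1\right) \left(-6484\right) = \frac{4025909}{146} - -68159808 = \frac{4025909}{146} + 68159808 = \frac{9955357877}{146}$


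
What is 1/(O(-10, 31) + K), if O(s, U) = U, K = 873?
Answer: 1/904 ≈ 0.0011062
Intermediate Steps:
1/(O(-10, 31) + K) = 1/(31 + 873) = 1/904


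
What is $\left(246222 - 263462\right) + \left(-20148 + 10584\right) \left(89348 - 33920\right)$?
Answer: $-530130632$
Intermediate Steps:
$\left(246222 - 263462\right) + \left(-20148 + 10584\right) \left(89348 - 33920\right) = -17240 - 530113392 = -530130632$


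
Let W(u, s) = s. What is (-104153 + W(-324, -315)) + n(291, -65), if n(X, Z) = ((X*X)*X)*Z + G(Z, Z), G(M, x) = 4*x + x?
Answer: -1601845908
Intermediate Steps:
G(M, x) = 5*x
n(X, Z) = 5*Z + Z*X³ (n(X, Z) = ((X*X)*X)*Z + 5*Z = (X²*X)*Z + 5*Z = X³*Z + 5*Z = Z*X³ + 5*Z = 5*Z + Z*X³)
(-104153 + W(-324, -315)) + n(291, -65) = (-104153 - 315) - 65*(5 + 291³) = -104468 - 65*(5 + 24642171) = -104468 - 65*24642176 = -104468 - 1601741440 = -1601845908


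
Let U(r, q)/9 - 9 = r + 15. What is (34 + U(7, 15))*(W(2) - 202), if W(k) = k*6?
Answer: -59470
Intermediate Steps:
U(r, q) = 216 + 9*r (U(r, q) = 81 + 9*(r + 15) = 81 + 9*(15 + r) = 81 + (135 + 9*r) = 216 + 9*r)
W(k) = 6*k
(34 + U(7, 15))*(W(2) - 202) = (34 + (216 + 9*7))*(6*2 - 202) = (34 + (216 + 63))*(12 - 202) = (34 + 279)*(-190) = 313*(-190) = -59470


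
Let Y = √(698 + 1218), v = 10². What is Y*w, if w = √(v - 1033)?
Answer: 2*I*√446907 ≈ 1337.0*I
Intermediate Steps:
v = 100
w = I*√933 (w = √(100 - 1033) = √(-933) = I*√933 ≈ 30.545*I)
Y = 2*√479 (Y = √1916 = 2*√479 ≈ 43.772)
Y*w = (2*√479)*(I*√933) = 2*I*√446907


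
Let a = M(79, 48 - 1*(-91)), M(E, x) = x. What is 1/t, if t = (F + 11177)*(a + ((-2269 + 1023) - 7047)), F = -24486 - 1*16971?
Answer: 1/246903120 ≈ 4.0502e-9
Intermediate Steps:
F = -41457 (F = -24486 - 16971 = -41457)
a = 139 (a = 48 - 1*(-91) = 48 + 91 = 139)
t = 246903120 (t = (-41457 + 11177)*(139 + ((-2269 + 1023) - 7047)) = -30280*(139 + (-1246 - 7047)) = -30280*(139 - 8293) = -30280*(-8154) = 246903120)
1/t = 1/246903120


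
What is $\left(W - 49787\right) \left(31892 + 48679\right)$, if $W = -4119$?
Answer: $-4343260326$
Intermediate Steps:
$\left(W - 49787\right) \left(31892 + 48679\right) = \left(-4119 - 49787\right) \left(31892 + 48679\right) = \left(-53906\right) 80571 = -4343260326$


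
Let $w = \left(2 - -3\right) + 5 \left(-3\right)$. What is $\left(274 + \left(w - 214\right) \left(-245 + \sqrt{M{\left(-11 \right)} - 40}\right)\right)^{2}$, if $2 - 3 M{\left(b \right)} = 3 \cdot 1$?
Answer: $\frac{9119819852}{3} - \frac{271798912 i \sqrt{3}}{3} \approx 3.0399 \cdot 10^{9} - 1.5692 \cdot 10^{8} i$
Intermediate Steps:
$M{\left(b \right)} = - \frac{1}{3}$ ($M{\left(b \right)} = \frac{2}{3} - \frac{3 \cdot 1}{3} = \frac{2}{3} - 1 = - \frac{1}{3}$)
$w = -10$ ($w = \left(2 + 3\right) - 15 = 5 - 15 = -10$)
$\left(274 + \left(w - 214\right) \left(-245 + \sqrt{M{\left(-11 \right)} - 40}\right)\right)^{2} = \left(274 + \left(-10 - 214\right) \left(-245 + \sqrt{- \frac{1}{3} - 40}\right)\right)^{2} = \left(274 - 224 \left(-245 + \sqrt{- \frac{121}{3}}\right)\right)^{2} = \left(274 - 224 \left(-245 + \frac{11 i \sqrt{3}}{3}\right)\right)^{2} = \left(274 + \left(54880 - \frac{2464 i \sqrt{3}}{3}\right)\right)^{2} = \left(55154 - \frac{2464 i \sqrt{3}}{3}\right)^{2}$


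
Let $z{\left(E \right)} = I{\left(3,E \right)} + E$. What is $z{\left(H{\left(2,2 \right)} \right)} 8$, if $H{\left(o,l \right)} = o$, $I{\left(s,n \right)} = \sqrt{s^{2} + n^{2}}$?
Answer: $16 + 8 \sqrt{13} \approx 44.844$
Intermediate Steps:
$I{\left(s,n \right)} = \sqrt{n^{2} + s^{2}}$
$z{\left(E \right)} = E + \sqrt{9 + E^{2}}$ ($z{\left(E \right)} = \sqrt{E^{2} + 3^{2}} + E = \sqrt{E^{2} + 9} + E = \sqrt{9 + E^{2}} + E = E + \sqrt{9 + E^{2}}$)
$z{\left(H{\left(2,2 \right)} \right)} 8 = \left(2 + \sqrt{9 + 2^{2}}\right) 8 = \left(2 + \sqrt{9 + 4}\right) 8 = \left(2 + \sqrt{13}\right) 8 = 16 + 8 \sqrt{13}$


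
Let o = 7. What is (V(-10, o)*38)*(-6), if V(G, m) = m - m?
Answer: 0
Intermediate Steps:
V(G, m) = 0
(V(-10, o)*38)*(-6) = (0*38)*(-6) = 0*(-6) = 0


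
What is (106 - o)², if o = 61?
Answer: 2025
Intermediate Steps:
(106 - o)² = (106 - 1*61)² = (106 - 61)² = 45² = 2025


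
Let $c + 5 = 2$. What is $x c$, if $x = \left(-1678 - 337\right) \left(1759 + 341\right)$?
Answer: $12694500$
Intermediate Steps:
$c = -3$ ($c = -5 + 2 = -3$)
$x = -4231500$ ($x = \left(-2015\right) 2100 = -4231500$)
$x c = \left(-4231500\right) \left(-3\right) = 12694500$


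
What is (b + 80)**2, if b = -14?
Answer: 4356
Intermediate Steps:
(b + 80)**2 = (-14 + 80)**2 = 66**2 = 4356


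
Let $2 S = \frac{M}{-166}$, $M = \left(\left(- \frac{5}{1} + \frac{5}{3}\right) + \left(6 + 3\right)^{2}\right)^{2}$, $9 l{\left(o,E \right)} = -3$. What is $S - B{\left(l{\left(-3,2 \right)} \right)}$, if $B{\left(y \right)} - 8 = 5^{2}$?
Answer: $- \frac{152893}{2988} \approx -51.169$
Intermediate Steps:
$l{\left(o,E \right)} = - \frac{1}{3}$ ($l{\left(o,E \right)} = \frac{1}{9} \left(-3\right) = - \frac{1}{3}$)
$B{\left(y \right)} = 33$ ($B{\left(y \right)} = 8 + 5^{2} = 8 + 25 = 33$)
$M = \frac{54289}{9}$ ($M = \left(\left(\left(-5\right) 1 + 5 \cdot \frac{1}{3}\right) + 9^{2}\right)^{2} = \left(\left(-5 + \frac{5}{3}\right) + 81\right)^{2} = \left(- \frac{10}{3} + 81\right)^{2} = \left(\frac{233}{3}\right)^{2} = \frac{54289}{9} \approx 6032.1$)
$S = - \frac{54289}{2988}$ ($S = \frac{\frac{54289}{9} \frac{1}{-166}}{2} = \frac{\frac{54289}{9} \left(- \frac{1}{166}\right)}{2} = \frac{1}{2} \left(- \frac{54289}{1494}\right) = - \frac{54289}{2988} \approx -18.169$)
$S - B{\left(l{\left(-3,2 \right)} \right)} = - \frac{54289}{2988} - 33 = - \frac{152893}{2988}$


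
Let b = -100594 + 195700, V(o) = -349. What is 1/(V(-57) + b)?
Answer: 1/94757 ≈ 1.0553e-5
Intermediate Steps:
b = 95106
1/(V(-57) + b) = 1/(-349 + 95106) = 1/94757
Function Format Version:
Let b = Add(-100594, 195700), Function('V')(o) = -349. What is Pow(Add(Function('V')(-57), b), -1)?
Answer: Rational(1, 94757) ≈ 1.0553e-5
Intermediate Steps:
b = 95106
Pow(Add(Function('V')(-57), b), -1) = Pow(Add(-349, 95106), -1) = Pow(94757, -1) = Rational(1, 94757)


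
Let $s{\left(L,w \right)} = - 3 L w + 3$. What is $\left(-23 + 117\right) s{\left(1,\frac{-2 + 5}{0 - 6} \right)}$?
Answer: $423$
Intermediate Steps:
$s{\left(L,w \right)} = 3 - 3 L w$ ($s{\left(L,w \right)} = - 3 L w + 3 = 3 - 3 L w$)
$\left(-23 + 117\right) s{\left(1,\frac{-2 + 5}{0 - 6} \right)} = \left(-23 + 117\right) \left(3 - 3 \frac{-2 + 5}{0 - 6}\right) = 94 \left(3 - 3 \frac{3}{-6}\right) = 94 \left(3 - 3 \cdot 3 \left(- \frac{1}{6}\right)\right) = 94 \left(3 - 3 \left(- \frac{1}{2}\right)\right) = 94 \left(3 + \frac{3}{2}\right) = 94 \cdot \frac{9}{2} = 423$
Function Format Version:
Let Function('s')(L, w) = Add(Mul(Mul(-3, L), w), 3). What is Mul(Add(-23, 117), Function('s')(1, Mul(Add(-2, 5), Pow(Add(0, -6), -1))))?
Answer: 423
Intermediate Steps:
Function('s')(L, w) = Add(3, Mul(-3, L, w)) (Function('s')(L, w) = Add(Mul(-3, L, w), 3) = Add(3, Mul(-3, L, w)))
Mul(Add(-23, 117), Function('s')(1, Mul(Add(-2, 5), Pow(Add(0, -6), -1)))) = Mul(Add(-23, 117), Add(3, Mul(-3, 1, Mul(Add(-2, 5), Pow(Add(0, -6), -1))))) = Mul(94, Add(3, Mul(-3, 1, Mul(3, Pow(-6, -1))))) = Mul(94, Add(3, Mul(-3, 1, Mul(3, Rational(-1, 6))))) = Mul(94, Add(3, Mul(-3, 1, Rational(-1, 2)))) = Mul(94, Add(3, Rational(3, 2))) = Mul(94, Rational(9, 2)) = 423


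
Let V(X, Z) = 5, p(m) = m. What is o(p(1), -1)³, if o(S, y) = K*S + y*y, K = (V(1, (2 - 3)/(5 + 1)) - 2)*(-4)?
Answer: -1331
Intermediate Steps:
K = -12 (K = (5 - 2)*(-4) = 3*(-4) = -12)
o(S, y) = y² - 12*S (o(S, y) = -12*S + y*y = -12*S + y² = y² - 12*S)
o(p(1), -1)³ = ((-1)² - 12*1)³ = (1 - 12)³ = (-11)³ = -1331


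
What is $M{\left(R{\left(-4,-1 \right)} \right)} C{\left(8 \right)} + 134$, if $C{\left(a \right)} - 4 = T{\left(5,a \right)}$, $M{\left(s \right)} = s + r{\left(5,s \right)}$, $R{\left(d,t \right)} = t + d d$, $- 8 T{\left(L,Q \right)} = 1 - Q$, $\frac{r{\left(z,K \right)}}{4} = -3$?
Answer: $\frac{1189}{8} \approx 148.63$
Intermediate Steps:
$r{\left(z,K \right)} = -12$ ($r{\left(z,K \right)} = 4 \left(-3\right) = -12$)
$T{\left(L,Q \right)} = - \frac{1}{8} + \frac{Q}{8}$ ($T{\left(L,Q \right)} = - \frac{1 - Q}{8} = - \frac{1}{8} + \frac{Q}{8}$)
$R{\left(d,t \right)} = t + d^{2}$
$M{\left(s \right)} = -12 + s$ ($M{\left(s \right)} = s - 12 = -12 + s$)
$C{\left(a \right)} = \frac{31}{8} + \frac{a}{8}$ ($C{\left(a \right)} = 4 + \left(- \frac{1}{8} + \frac{a}{8}\right) = \frac{31}{8} + \frac{a}{8}$)
$M{\left(R{\left(-4,-1 \right)} \right)} C{\left(8 \right)} + 134 = \left(-12 - \left(1 - \left(-4\right)^{2}\right)\right) \left(\frac{31}{8} + \frac{1}{8} \cdot 8\right) + 134 = \left(-12 + \left(-1 + 16\right)\right) \left(\frac{31}{8} + 1\right) + 134 = \left(-12 + 15\right) \frac{39}{8} + 134 = 3 \cdot \frac{39}{8} + 134 = \frac{117}{8} + 134 = \frac{1189}{8}$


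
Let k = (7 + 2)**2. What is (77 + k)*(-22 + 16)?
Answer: -948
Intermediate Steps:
k = 81 (k = 9**2 = 81)
(77 + k)*(-22 + 16) = (77 + 81)*(-22 + 16) = 158*(-6) = -948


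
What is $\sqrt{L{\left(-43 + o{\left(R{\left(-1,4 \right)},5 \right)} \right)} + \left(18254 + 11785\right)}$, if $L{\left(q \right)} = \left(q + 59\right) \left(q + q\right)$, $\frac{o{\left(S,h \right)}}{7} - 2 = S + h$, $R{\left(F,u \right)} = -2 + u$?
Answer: $\sqrt{33199} \approx 182.21$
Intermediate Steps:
$o{\left(S,h \right)} = 14 + 7 S + 7 h$ ($o{\left(S,h \right)} = 14 + 7 \left(S + h\right) = 14 + \left(7 S + 7 h\right) = 14 + 7 S + 7 h$)
$L{\left(q \right)} = 2 q \left(59 + q\right)$ ($L{\left(q \right)} = \left(59 + q\right) 2 q = 2 q \left(59 + q\right)$)
$\sqrt{L{\left(-43 + o{\left(R{\left(-1,4 \right)},5 \right)} \right)} + \left(18254 + 11785\right)} = \sqrt{2 \left(-43 + \left(14 + 7 \left(-2 + 4\right) + 7 \cdot 5\right)\right) \left(59 - \left(-6 - 7 \left(-2 + 4\right)\right)\right) + \left(18254 + 11785\right)} = \sqrt{2 \left(-43 + \left(14 + 7 \cdot 2 + 35\right)\right) \left(59 + \left(-43 + \left(14 + 7 \cdot 2 + 35\right)\right)\right) + 30039} = \sqrt{2 \left(-43 + \left(14 + 14 + 35\right)\right) \left(59 + \left(-43 + \left(14 + 14 + 35\right)\right)\right) + 30039} = \sqrt{2 \left(-43 + 63\right) \left(59 + \left(-43 + 63\right)\right) + 30039} = \sqrt{2 \cdot 20 \left(59 + 20\right) + 30039} = \sqrt{2 \cdot 20 \cdot 79 + 30039} = \sqrt{3160 + 30039} = \sqrt{33199}$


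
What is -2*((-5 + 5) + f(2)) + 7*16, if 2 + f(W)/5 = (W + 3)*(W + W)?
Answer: -68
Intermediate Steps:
f(W) = -10 + 10*W*(3 + W) (f(W) = -10 + 5*((W + 3)*(W + W)) = -10 + 5*((3 + W)*(2*W)) = -10 + 5*(2*W*(3 + W)) = -10 + 10*W*(3 + W))
-2*((-5 + 5) + f(2)) + 7*16 = -2*((-5 + 5) + (-10 + 10*2² + 30*2)) + 7*16 = -2*(0 + (-10 + 10*4 + 60)) + 112 = -2*(0 + (-10 + 40 + 60)) + 112 = -2*(0 + 90) + 112 = -2*90 + 112 = -180 + 112 = -68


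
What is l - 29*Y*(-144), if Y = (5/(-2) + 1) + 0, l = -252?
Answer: -6516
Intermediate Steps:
Y = -3/2 (Y = (5*(-½) + 1) + 0 = (-5/2 + 1) + 0 = -3/2 + 0 = -3/2 ≈ -1.5000)
l - 29*Y*(-144) = -252 - 29*(-3/2)*(-144) = -252 + (87/2)*(-144) = -252 - 6264 = -6516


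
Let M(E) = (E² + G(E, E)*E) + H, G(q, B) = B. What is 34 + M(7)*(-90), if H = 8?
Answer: -9506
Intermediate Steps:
M(E) = 8 + 2*E² (M(E) = (E² + E*E) + 8 = (E² + E²) + 8 = 2*E² + 8 = 8 + 2*E²)
34 + M(7)*(-90) = 34 + (8 + 2*7²)*(-90) = 34 + (8 + 2*49)*(-90) = 34 + (8 + 98)*(-90) = 34 + 106*(-90) = 34 - 9540 = -9506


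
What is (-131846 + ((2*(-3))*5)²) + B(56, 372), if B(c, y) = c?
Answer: -130890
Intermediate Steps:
(-131846 + ((2*(-3))*5)²) + B(56, 372) = (-131846 + ((2*(-3))*5)²) + 56 = (-131846 + (-6*5)²) + 56 = (-131846 + (-30)²) + 56 = (-131846 + 900) + 56 = -130946 + 56 = -130890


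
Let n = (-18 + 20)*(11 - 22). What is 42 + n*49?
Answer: -1036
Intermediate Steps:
n = -22 (n = 2*(-11) = -22)
42 + n*49 = 42 - 22*49 = 42 - 1078 = -1036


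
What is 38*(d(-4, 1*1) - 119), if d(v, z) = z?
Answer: -4484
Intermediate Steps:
38*(d(-4, 1*1) - 119) = 38*(1*1 - 119) = 38*(1 - 119) = 38*(-118) = -4484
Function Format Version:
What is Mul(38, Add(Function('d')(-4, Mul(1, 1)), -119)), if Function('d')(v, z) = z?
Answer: -4484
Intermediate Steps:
Mul(38, Add(Function('d')(-4, Mul(1, 1)), -119)) = Mul(38, Add(Mul(1, 1), -119)) = Mul(38, Add(1, -119)) = Mul(38, -118) = -4484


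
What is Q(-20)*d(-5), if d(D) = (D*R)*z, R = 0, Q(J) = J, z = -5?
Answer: 0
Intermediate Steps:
d(D) = 0 (d(D) = (D*0)*(-5) = 0*(-5) = 0)
Q(-20)*d(-5) = -20*0 = 0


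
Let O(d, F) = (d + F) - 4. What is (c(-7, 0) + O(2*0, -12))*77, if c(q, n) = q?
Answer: -1771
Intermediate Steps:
O(d, F) = -4 + F + d (O(d, F) = (F + d) - 4 = -4 + F + d)
(c(-7, 0) + O(2*0, -12))*77 = (-7 + (-4 - 12 + 2*0))*77 = (-7 + (-4 - 12 + 0))*77 = (-7 - 16)*77 = -23*77 = -1771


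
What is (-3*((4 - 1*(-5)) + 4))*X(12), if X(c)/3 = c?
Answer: -1404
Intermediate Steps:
X(c) = 3*c
(-3*((4 - 1*(-5)) + 4))*X(12) = (-3*((4 - 1*(-5)) + 4))*(3*12) = -3*((4 + 5) + 4)*36 = -3*(9 + 4)*36 = -3*13*36 = -39*36 = -1404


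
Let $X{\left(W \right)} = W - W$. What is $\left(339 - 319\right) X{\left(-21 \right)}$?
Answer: $0$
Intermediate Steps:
$X{\left(W \right)} = 0$
$\left(339 - 319\right) X{\left(-21 \right)} = \left(339 - 319\right) 0 = 20 \cdot 0 = 0$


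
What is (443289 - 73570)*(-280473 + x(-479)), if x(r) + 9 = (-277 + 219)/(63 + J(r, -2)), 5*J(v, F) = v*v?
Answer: -11912794035783179/114878 ≈ -1.0370e+11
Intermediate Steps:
J(v, F) = v**2/5 (J(v, F) = (v*v)/5 = v**2/5)
x(r) = -9 - 58/(63 + r**2/5) (x(r) = -9 + (-277 + 219)/(63 + r**2/5) = -9 - 58/(63 + r**2/5))
(443289 - 73570)*(-280473 + x(-479)) = (443289 - 73570)*(-280473 + (-3125 - 9*(-479)**2)/(315 + (-479)**2)) = 369719*(-280473 + (-3125 - 9*229441)/(315 + 229441)) = 369719*(-280473 + (-3125 - 2064969)/229756) = 369719*(-280473 + (1/229756)*(-2068094)) = 369719*(-280473 - 1034047/114878) = 369719*(-32221211341/114878) = -11912794035783179/114878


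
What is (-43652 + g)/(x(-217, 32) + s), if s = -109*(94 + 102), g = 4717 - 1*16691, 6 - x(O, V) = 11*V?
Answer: 27813/10855 ≈ 2.5622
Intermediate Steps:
x(O, V) = 6 - 11*V
g = -11974 (g = 4717 - 16691 = -11974)
s = -21364 (s = -109*196 = -21364)
(-43652 + g)/(x(-217, 32) + s) = (-43652 - 11974)/((6 - 11*32) - 21364) = -55626/((6 - 352) - 21364) = -55626/(-346 - 21364) = -55626/(-21710) = -55626*(-1/21710) = 27813/10855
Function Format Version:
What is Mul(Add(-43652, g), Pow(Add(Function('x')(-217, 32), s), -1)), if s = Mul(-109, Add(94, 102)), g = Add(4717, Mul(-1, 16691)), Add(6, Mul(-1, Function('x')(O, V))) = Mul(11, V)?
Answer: Rational(27813, 10855) ≈ 2.5622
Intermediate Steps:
Function('x')(O, V) = Add(6, Mul(-11, V)) (Function('x')(O, V) = Add(6, Mul(-1, Mul(11, V))) = Add(6, Mul(-11, V)))
g = -11974 (g = Add(4717, -16691) = -11974)
s = -21364 (s = Mul(-109, 196) = -21364)
Mul(Add(-43652, g), Pow(Add(Function('x')(-217, 32), s), -1)) = Mul(Add(-43652, -11974), Pow(Add(Add(6, Mul(-11, 32)), -21364), -1)) = Mul(-55626, Pow(Add(Add(6, -352), -21364), -1)) = Mul(-55626, Pow(Add(-346, -21364), -1)) = Mul(-55626, Pow(-21710, -1)) = Mul(-55626, Rational(-1, 21710)) = Rational(27813, 10855)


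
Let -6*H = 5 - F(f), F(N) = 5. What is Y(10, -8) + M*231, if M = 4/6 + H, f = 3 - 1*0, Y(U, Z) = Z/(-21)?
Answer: 3242/21 ≈ 154.38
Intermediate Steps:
Y(U, Z) = -Z/21 (Y(U, Z) = Z*(-1/21) = -Z/21)
f = 3 (f = 3 + 0 = 3)
H = 0 (H = -(5 - 1*5)/6 = -(5 - 5)/6 = -⅙*0 = 0)
M = ⅔ (M = 4/6 + 0 = (⅙)*4 + 0 = ⅔ + 0 = ⅔ ≈ 0.66667)
Y(10, -8) + M*231 = -1/21*(-8) + (⅔)*231 = 8/21 + 154 = 3242/21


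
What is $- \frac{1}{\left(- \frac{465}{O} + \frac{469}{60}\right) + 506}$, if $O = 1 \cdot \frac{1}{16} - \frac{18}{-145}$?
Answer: $\frac{25980}{51379043} \approx 0.00050565$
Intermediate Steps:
$O = \frac{433}{2320}$ ($O = 1 \cdot \frac{1}{16} - - \frac{18}{145} = \frac{1}{16} + \frac{18}{145} = \frac{433}{2320} \approx 0.18664$)
$- \frac{1}{\left(- \frac{465}{O} + \frac{469}{60}\right) + 506} = - \frac{1}{\left(- \frac{465}{\frac{433}{2320}} + \frac{469}{60}\right) + 506} = - \frac{1}{\left(\left(-465\right) \frac{2320}{433} + 469 \cdot \frac{1}{60}\right) + 506} = - \frac{1}{\left(- \frac{1078800}{433} + \frac{469}{60}\right) + 506} = - \frac{1}{- \frac{64524923}{25980} + 506} = - \frac{1}{- \frac{51379043}{25980}} = \left(-1\right) \left(- \frac{25980}{51379043}\right) = \frac{25980}{51379043}$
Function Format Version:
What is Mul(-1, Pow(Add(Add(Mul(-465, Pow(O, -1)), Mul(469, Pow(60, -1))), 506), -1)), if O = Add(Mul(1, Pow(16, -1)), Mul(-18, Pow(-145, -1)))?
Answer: Rational(25980, 51379043) ≈ 0.00050565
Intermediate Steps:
O = Rational(433, 2320) (O = Add(Mul(1, Rational(1, 16)), Mul(-18, Rational(-1, 145))) = Add(Rational(1, 16), Rational(18, 145)) = Rational(433, 2320) ≈ 0.18664)
Mul(-1, Pow(Add(Add(Mul(-465, Pow(O, -1)), Mul(469, Pow(60, -1))), 506), -1)) = Mul(-1, Pow(Add(Add(Mul(-465, Pow(Rational(433, 2320), -1)), Mul(469, Pow(60, -1))), 506), -1)) = Mul(-1, Pow(Add(Add(Mul(-465, Rational(2320, 433)), Mul(469, Rational(1, 60))), 506), -1)) = Mul(-1, Pow(Add(Add(Rational(-1078800, 433), Rational(469, 60)), 506), -1)) = Mul(-1, Pow(Add(Rational(-64524923, 25980), 506), -1)) = Mul(-1, Pow(Rational(-51379043, 25980), -1)) = Mul(-1, Rational(-25980, 51379043)) = Rational(25980, 51379043)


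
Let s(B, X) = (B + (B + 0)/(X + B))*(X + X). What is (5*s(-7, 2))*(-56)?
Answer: 6272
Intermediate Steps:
s(B, X) = 2*X*(B + B/(B + X)) (s(B, X) = (B + B/(B + X))*(2*X) = 2*X*(B + B/(B + X)))
(5*s(-7, 2))*(-56) = (5*(2*(-7)*2*(1 - 7 + 2)/(-7 + 2)))*(-56) = (5*(2*(-7)*2*(-4)/(-5)))*(-56) = (5*(2*(-7)*2*(-1/5)*(-4)))*(-56) = (5*(-112/5))*(-56) = -112*(-56) = 6272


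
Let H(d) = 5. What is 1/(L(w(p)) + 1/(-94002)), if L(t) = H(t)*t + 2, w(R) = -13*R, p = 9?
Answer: -94002/54803167 ≈ -0.0017153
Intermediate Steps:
L(t) = 2 + 5*t (L(t) = 5*t + 2 = 2 + 5*t)
1/(L(w(p)) + 1/(-94002)) = 1/((2 + 5*(-13*9)) + 1/(-94002)) = 1/((2 + 5*(-117)) - 1/94002) = 1/((2 - 585) - 1/94002) = 1/(-583 - 1/94002) = 1/(-54803167/94002) = -94002/54803167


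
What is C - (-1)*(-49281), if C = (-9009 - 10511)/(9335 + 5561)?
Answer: -45881831/931 ≈ -49282.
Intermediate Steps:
C = -1220/931 (C = -19520/14896 = -19520*1/14896 = -1220/931 ≈ -1.3104)
C - (-1)*(-49281) = -1220/931 - (-1)*(-49281) = -1220/931 - 1*49281 = -1220/931 - 49281 = -45881831/931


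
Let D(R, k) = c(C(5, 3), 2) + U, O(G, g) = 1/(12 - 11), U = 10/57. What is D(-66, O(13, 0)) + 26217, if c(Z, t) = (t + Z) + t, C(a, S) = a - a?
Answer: 1494607/57 ≈ 26221.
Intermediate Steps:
U = 10/57 (U = 10*(1/57) = 10/57 ≈ 0.17544)
O(G, g) = 1 (O(G, g) = 1/1 = 1)
C(a, S) = 0
c(Z, t) = Z + 2*t (c(Z, t) = (Z + t) + t = Z + 2*t)
D(R, k) = 238/57 (D(R, k) = (0 + 2*2) + 10/57 = (0 + 4) + 10/57 = 4 + 10/57 = 238/57)
D(-66, O(13, 0)) + 26217 = 238/57 + 26217 = 1494607/57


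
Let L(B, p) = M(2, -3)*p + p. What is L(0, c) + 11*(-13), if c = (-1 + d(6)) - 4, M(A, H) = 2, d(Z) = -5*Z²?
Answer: -698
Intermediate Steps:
c = -185 (c = (-1 - 5*6²) - 4 = (-1 - 5*36) - 4 = (-1 - 180) - 4 = -181 - 4 = -185)
L(B, p) = 3*p (L(B, p) = 2*p + p = 3*p)
L(0, c) + 11*(-13) = 3*(-185) + 11*(-13) = -555 - 143 = -698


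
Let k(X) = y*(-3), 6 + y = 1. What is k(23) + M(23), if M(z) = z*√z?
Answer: 15 + 23*√23 ≈ 125.30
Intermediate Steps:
y = -5 (y = -6 + 1 = -5)
M(z) = z^(3/2)
k(X) = 15 (k(X) = -5*(-3) = 15)
k(23) + M(23) = 15 + 23^(3/2) = 15 + 23*√23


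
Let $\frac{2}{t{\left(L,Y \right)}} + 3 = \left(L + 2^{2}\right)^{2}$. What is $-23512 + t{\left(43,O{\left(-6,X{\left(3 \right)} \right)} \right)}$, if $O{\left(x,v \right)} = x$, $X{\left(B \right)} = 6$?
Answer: $- \frac{25933735}{1103} \approx -23512.0$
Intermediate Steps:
$t{\left(L,Y \right)} = \frac{2}{-3 + \left(4 + L\right)^{2}}$ ($t{\left(L,Y \right)} = \frac{2}{-3 + \left(L + 2^{2}\right)^{2}} = \frac{2}{-3 + \left(L + 4\right)^{2}} = \frac{2}{-3 + \left(4 + L\right)^{2}}$)
$-23512 + t{\left(43,O{\left(-6,X{\left(3 \right)} \right)} \right)} = -23512 + \frac{2}{-3 + \left(4 + 43\right)^{2}} = -23512 + \frac{2}{-3 + 47^{2}} = -23512 + \frac{2}{-3 + 2209} = -23512 + \frac{2}{2206} = -23512 + 2 \cdot \frac{1}{2206} = -23512 + \frac{1}{1103} = - \frac{25933735}{1103}$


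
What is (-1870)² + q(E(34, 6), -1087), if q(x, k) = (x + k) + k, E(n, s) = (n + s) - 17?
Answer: 3494749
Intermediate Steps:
E(n, s) = -17 + n + s
q(x, k) = x + 2*k (q(x, k) = (k + x) + k = x + 2*k)
(-1870)² + q(E(34, 6), -1087) = (-1870)² + ((-17 + 34 + 6) + 2*(-1087)) = 3496900 + (23 - 2174) = 3496900 - 2151 = 3494749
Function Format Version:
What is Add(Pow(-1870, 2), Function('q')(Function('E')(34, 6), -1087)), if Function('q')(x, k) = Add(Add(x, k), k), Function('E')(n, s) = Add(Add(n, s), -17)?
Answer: 3494749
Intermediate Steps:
Function('E')(n, s) = Add(-17, n, s)
Function('q')(x, k) = Add(x, Mul(2, k)) (Function('q')(x, k) = Add(Add(k, x), k) = Add(x, Mul(2, k)))
Add(Pow(-1870, 2), Function('q')(Function('E')(34, 6), -1087)) = Add(Pow(-1870, 2), Add(Add(-17, 34, 6), Mul(2, -1087))) = Add(3496900, Add(23, -2174)) = Add(3496900, -2151) = 3494749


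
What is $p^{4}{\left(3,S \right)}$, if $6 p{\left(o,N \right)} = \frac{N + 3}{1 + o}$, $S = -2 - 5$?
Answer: $\frac{1}{1296} \approx 0.0007716$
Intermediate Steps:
$S = -7$
$p{\left(o,N \right)} = \frac{3 + N}{6 \left(1 + o\right)}$ ($p{\left(o,N \right)} = \frac{\left(N + 3\right) \frac{1}{1 + o}}{6} = \frac{\left(3 + N\right) \frac{1}{1 + o}}{6} = \frac{\frac{1}{1 + o} \left(3 + N\right)}{6} = \frac{3 + N}{6 \left(1 + o\right)}$)
$p^{4}{\left(3,S \right)} = \left(\frac{3 - 7}{6 \left(1 + 3\right)}\right)^{4} = \left(\frac{1}{6} \cdot \frac{1}{4} \left(-4\right)\right)^{4} = \left(- \frac{1}{6}\right)^{4} = \frac{1}{1296}$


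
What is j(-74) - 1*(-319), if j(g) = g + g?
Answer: 171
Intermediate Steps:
j(g) = 2*g
j(-74) - 1*(-319) = 2*(-74) - 1*(-319) = -148 + 319 = 171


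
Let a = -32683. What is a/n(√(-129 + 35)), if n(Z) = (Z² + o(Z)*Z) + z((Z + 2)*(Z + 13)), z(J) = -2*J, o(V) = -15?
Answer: -228781/32019 - 163415*I*√94/21346 ≈ -7.1452 - 74.223*I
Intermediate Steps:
n(Z) = Z² - 15*Z - 2*(2 + Z)*(13 + Z) (n(Z) = (Z² - 15*Z) - 2*(Z + 2)*(Z + 13) = (Z² - 15*Z) - 2*(2 + Z)*(13 + Z) = Z² - 15*Z - 2*(2 + Z)*(13 + Z))
a/n(√(-129 + 35)) = -32683/(-52 - (√(-129 + 35))² - 45*√(-129 + 35)) = -32683/(-52 - (√(-94))² - 45*I*√94) = -32683/(-52 - (I*√94)² - 45*I*√94) = -32683/(-52 - 1*(-94) - 45*I*√94) = -32683/(-52 + 94 - 45*I*√94) = -32683/(42 - 45*I*√94)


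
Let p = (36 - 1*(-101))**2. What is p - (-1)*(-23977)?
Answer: -5208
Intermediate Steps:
p = 18769 (p = (36 + 101)**2 = 137**2 = 18769)
p - (-1)*(-23977) = 18769 - (-1)*(-23977) = 18769 - 1*23977 = 18769 - 23977 = -5208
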